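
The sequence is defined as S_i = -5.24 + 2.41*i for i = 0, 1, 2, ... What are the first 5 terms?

This is an arithmetic sequence.
i=0: S_0 = -5.24 + 2.41*0 = -5.24
i=1: S_1 = -5.24 + 2.41*1 = -2.83
i=2: S_2 = -5.24 + 2.41*2 = -0.42
i=3: S_3 = -5.24 + 2.41*3 = 1.99
i=4: S_4 = -5.24 + 2.41*4 = 4.4
The first 5 terms are: [-5.24, -2.83, -0.42, 1.99, 4.4]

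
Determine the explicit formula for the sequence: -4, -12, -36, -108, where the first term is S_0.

Check ratios: -12 / -4 = 3.0
Common ratio r = 3.
First term a = -4.
Formula: S_i = -4 * 3^i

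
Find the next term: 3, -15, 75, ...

Ratios: -15 / 3 = -5.0
This is a geometric sequence with common ratio r = -5.
Next term = 75 * -5 = -375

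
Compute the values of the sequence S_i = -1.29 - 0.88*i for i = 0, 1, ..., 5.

This is an arithmetic sequence.
i=0: S_0 = -1.29 + -0.88*0 = -1.29
i=1: S_1 = -1.29 + -0.88*1 = -2.17
i=2: S_2 = -1.29 + -0.88*2 = -3.05
i=3: S_3 = -1.29 + -0.88*3 = -3.93
i=4: S_4 = -1.29 + -0.88*4 = -4.81
i=5: S_5 = -1.29 + -0.88*5 = -5.69
The first 6 terms are: [-1.29, -2.17, -3.05, -3.93, -4.81, -5.69]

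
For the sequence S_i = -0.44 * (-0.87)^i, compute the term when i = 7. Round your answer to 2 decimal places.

S_7 = -0.44 * (-0.87)^7 ≈ -0.44 * -0.3773 ≈ 0.17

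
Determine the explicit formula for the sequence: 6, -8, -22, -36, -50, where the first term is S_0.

Check differences: -8 - 6 = -14
-22 - -8 = -14
Common difference d = -14.
First term a = 6.
Formula: S_i = 6 - 14*i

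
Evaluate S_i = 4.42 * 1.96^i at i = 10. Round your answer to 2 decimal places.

S_10 = 4.42 * 1.96^10 ≈ 4.42 * 836.6826 ≈ 3698.14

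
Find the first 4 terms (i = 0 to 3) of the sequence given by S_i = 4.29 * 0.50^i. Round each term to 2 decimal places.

This is a geometric sequence.
i=0: S_0 = 4.29 * 0.5^0 = 4.29
i=1: S_1 = 4.29 * 0.5^1 ≈ 2.15
i=2: S_2 = 4.29 * 0.5^2 ≈ 1.07
i=3: S_3 = 4.29 * 0.5^3 ≈ 0.54
The first 4 terms are: [4.29, 2.15, 1.07, 0.54]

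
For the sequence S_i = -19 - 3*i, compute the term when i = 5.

S_5 = -19 + -3*5 = -19 + -15 = -34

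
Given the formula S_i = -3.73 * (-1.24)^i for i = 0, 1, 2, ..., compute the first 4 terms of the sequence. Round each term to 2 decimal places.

This is a geometric sequence.
i=0: S_0 = -3.73 * (-1.24)^0 = -3.73
i=1: S_1 = -3.73 * (-1.24)^1 ≈ 4.63
i=2: S_2 = -3.73 * (-1.24)^2 ≈ -5.74
i=3: S_3 = -3.73 * (-1.24)^3 ≈ 7.11
The first 4 terms are: [-3.73, 4.63, -5.74, 7.11]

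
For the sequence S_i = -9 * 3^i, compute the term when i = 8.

S_8 = -9 * 3^8 = -9 * 6561 = -59049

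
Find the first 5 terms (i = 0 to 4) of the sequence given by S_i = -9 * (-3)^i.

This is a geometric sequence.
i=0: S_0 = -9 * (-3)^0 = -9
i=1: S_1 = -9 * (-3)^1 = 27
i=2: S_2 = -9 * (-3)^2 = -81
i=3: S_3 = -9 * (-3)^3 = 243
i=4: S_4 = -9 * (-3)^4 = -729
The first 5 terms are: [-9, 27, -81, 243, -729]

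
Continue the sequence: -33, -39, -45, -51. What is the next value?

Differences: -39 - -33 = -6
This is an arithmetic sequence with common difference d = -6.
Next term = -51 + -6 = -57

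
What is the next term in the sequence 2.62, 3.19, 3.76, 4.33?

Differences: 3.19 - 2.62 = 0.57
This is an arithmetic sequence with common difference d = 0.57.
Next term = 4.33 + 0.57 = 4.9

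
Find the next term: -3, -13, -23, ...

Differences: -13 - -3 = -10
This is an arithmetic sequence with common difference d = -10.
Next term = -23 + -10 = -33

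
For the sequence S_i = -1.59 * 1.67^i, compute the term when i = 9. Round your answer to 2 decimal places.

S_9 = -1.59 * 1.67^9 ≈ -1.59 * 101.0295 ≈ -160.64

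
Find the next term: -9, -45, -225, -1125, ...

Ratios: -45 / -9 = 5.0
This is a geometric sequence with common ratio r = 5.
Next term = -1125 * 5 = -5625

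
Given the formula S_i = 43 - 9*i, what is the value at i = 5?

S_5 = 43 + -9*5 = 43 + -45 = -2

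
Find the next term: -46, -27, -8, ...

Differences: -27 - -46 = 19
This is an arithmetic sequence with common difference d = 19.
Next term = -8 + 19 = 11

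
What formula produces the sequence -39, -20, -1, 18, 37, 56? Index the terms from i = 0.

Check differences: -20 - -39 = 19
-1 - -20 = 19
Common difference d = 19.
First term a = -39.
Formula: S_i = -39 + 19*i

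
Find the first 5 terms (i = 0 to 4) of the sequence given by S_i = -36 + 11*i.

This is an arithmetic sequence.
i=0: S_0 = -36 + 11*0 = -36
i=1: S_1 = -36 + 11*1 = -25
i=2: S_2 = -36 + 11*2 = -14
i=3: S_3 = -36 + 11*3 = -3
i=4: S_4 = -36 + 11*4 = 8
The first 5 terms are: [-36, -25, -14, -3, 8]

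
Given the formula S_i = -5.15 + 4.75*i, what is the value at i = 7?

S_7 = -5.15 + 4.75*7 = -5.15 + 33.25 = 28.1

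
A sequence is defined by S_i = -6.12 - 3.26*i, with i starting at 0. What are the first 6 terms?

This is an arithmetic sequence.
i=0: S_0 = -6.12 + -3.26*0 = -6.12
i=1: S_1 = -6.12 + -3.26*1 = -9.38
i=2: S_2 = -6.12 + -3.26*2 = -12.64
i=3: S_3 = -6.12 + -3.26*3 = -15.9
i=4: S_4 = -6.12 + -3.26*4 = -19.16
i=5: S_5 = -6.12 + -3.26*5 = -22.42
The first 6 terms are: [-6.12, -9.38, -12.64, -15.9, -19.16, -22.42]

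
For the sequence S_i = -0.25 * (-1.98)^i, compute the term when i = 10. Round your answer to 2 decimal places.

S_10 = -0.25 * (-1.98)^10 ≈ -0.25 * 926.0872 ≈ -231.52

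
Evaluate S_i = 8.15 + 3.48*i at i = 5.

S_5 = 8.15 + 3.48*5 = 8.15 + 17.4 = 25.55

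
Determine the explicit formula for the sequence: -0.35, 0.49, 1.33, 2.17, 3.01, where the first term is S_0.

Check differences: 0.49 - -0.35 = 0.84
1.33 - 0.49 = 0.84
Common difference d = 0.84.
First term a = -0.35.
Formula: S_i = -0.35 + 0.84*i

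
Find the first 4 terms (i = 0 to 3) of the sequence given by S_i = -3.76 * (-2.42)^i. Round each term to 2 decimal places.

This is a geometric sequence.
i=0: S_0 = -3.76 * (-2.42)^0 = -3.76
i=1: S_1 = -3.76 * (-2.42)^1 ≈ 9.1
i=2: S_2 = -3.76 * (-2.42)^2 ≈ -22.02
i=3: S_3 = -3.76 * (-2.42)^3 ≈ 53.29
The first 4 terms are: [-3.76, 9.1, -22.02, 53.29]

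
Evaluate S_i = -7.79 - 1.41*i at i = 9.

S_9 = -7.79 + -1.41*9 = -7.79 + -12.69 = -20.48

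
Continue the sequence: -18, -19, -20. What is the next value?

Differences: -19 - -18 = -1
This is an arithmetic sequence with common difference d = -1.
Next term = -20 + -1 = -21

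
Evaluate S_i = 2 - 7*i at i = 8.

S_8 = 2 + -7*8 = 2 + -56 = -54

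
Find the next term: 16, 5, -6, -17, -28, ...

Differences: 5 - 16 = -11
This is an arithmetic sequence with common difference d = -11.
Next term = -28 + -11 = -39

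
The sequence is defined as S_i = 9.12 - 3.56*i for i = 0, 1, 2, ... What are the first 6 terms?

This is an arithmetic sequence.
i=0: S_0 = 9.12 + -3.56*0 = 9.12
i=1: S_1 = 9.12 + -3.56*1 = 5.56
i=2: S_2 = 9.12 + -3.56*2 = 2.0
i=3: S_3 = 9.12 + -3.56*3 = -1.56
i=4: S_4 = 9.12 + -3.56*4 = -5.12
i=5: S_5 = 9.12 + -3.56*5 = -8.68
The first 6 terms are: [9.12, 5.56, 2.0, -1.56, -5.12, -8.68]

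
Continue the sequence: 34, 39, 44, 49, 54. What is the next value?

Differences: 39 - 34 = 5
This is an arithmetic sequence with common difference d = 5.
Next term = 54 + 5 = 59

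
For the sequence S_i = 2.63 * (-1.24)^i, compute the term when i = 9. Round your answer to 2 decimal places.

S_9 = 2.63 * (-1.24)^9 ≈ 2.63 * -6.931 ≈ -18.23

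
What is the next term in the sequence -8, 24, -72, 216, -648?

Ratios: 24 / -8 = -3.0
This is a geometric sequence with common ratio r = -3.
Next term = -648 * -3 = 1944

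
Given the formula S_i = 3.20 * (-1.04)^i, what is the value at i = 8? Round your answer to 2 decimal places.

S_8 = 3.2 * (-1.04)^8 ≈ 3.2 * 1.3686 ≈ 4.38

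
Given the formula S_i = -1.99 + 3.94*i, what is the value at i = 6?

S_6 = -1.99 + 3.94*6 = -1.99 + 23.64 = 21.65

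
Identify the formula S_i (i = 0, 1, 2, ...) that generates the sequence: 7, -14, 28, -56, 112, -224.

Check ratios: -14 / 7 = -2.0
Common ratio r = -2.
First term a = 7.
Formula: S_i = 7 * (-2)^i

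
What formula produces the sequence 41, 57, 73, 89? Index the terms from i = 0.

Check differences: 57 - 41 = 16
73 - 57 = 16
Common difference d = 16.
First term a = 41.
Formula: S_i = 41 + 16*i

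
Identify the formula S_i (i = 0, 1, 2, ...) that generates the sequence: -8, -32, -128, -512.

Check ratios: -32 / -8 = 4.0
Common ratio r = 4.
First term a = -8.
Formula: S_i = -8 * 4^i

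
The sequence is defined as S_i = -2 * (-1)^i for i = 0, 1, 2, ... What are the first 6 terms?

This is a geometric sequence.
i=0: S_0 = -2 * (-1)^0 = -2
i=1: S_1 = -2 * (-1)^1 = 2
i=2: S_2 = -2 * (-1)^2 = -2
i=3: S_3 = -2 * (-1)^3 = 2
i=4: S_4 = -2 * (-1)^4 = -2
i=5: S_5 = -2 * (-1)^5 = 2
The first 6 terms are: [-2, 2, -2, 2, -2, 2]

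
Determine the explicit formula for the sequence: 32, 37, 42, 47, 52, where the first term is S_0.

Check differences: 37 - 32 = 5
42 - 37 = 5
Common difference d = 5.
First term a = 32.
Formula: S_i = 32 + 5*i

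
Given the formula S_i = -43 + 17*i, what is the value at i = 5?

S_5 = -43 + 17*5 = -43 + 85 = 42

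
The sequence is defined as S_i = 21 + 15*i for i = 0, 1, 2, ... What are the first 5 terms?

This is an arithmetic sequence.
i=0: S_0 = 21 + 15*0 = 21
i=1: S_1 = 21 + 15*1 = 36
i=2: S_2 = 21 + 15*2 = 51
i=3: S_3 = 21 + 15*3 = 66
i=4: S_4 = 21 + 15*4 = 81
The first 5 terms are: [21, 36, 51, 66, 81]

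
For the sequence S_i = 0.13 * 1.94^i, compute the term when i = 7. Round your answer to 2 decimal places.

S_7 = 0.13 * 1.94^7 ≈ 0.13 * 103.4218 ≈ 13.44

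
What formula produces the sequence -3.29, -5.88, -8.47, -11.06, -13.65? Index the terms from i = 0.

Check differences: -5.88 - -3.29 = -2.59
-8.47 - -5.88 = -2.59
Common difference d = -2.59.
First term a = -3.29.
Formula: S_i = -3.29 - 2.59*i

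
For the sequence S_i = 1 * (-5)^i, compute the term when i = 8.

S_8 = 1 * (-5)^8 = 1 * 390625 = 390625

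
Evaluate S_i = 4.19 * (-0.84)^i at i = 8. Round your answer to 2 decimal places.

S_8 = 4.19 * (-0.84)^8 ≈ 4.19 * 0.2479 ≈ 1.04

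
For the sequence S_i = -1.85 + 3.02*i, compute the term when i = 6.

S_6 = -1.85 + 3.02*6 = -1.85 + 18.12 = 16.27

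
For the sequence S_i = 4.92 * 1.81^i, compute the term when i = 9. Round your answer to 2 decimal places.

S_9 = 4.92 * 1.81^9 ≈ 4.92 * 208.5005 ≈ 1025.82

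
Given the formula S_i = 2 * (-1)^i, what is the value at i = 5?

S_5 = 2 * (-1)^5 = 2 * -1 = -2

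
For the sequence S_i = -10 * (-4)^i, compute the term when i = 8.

S_8 = -10 * (-4)^8 = -10 * 65536 = -655360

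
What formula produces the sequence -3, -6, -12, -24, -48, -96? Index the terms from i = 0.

Check ratios: -6 / -3 = 2.0
Common ratio r = 2.
First term a = -3.
Formula: S_i = -3 * 2^i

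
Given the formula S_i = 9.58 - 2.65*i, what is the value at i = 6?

S_6 = 9.58 + -2.65*6 = 9.58 + -15.9 = -6.32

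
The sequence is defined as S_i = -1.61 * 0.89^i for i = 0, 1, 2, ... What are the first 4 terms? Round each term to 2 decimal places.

This is a geometric sequence.
i=0: S_0 = -1.61 * 0.89^0 = -1.61
i=1: S_1 = -1.61 * 0.89^1 ≈ -1.43
i=2: S_2 = -1.61 * 0.89^2 ≈ -1.28
i=3: S_3 = -1.61 * 0.89^3 ≈ -1.14
The first 4 terms are: [-1.61, -1.43, -1.28, -1.14]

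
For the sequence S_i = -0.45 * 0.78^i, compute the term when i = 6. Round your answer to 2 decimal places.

S_6 = -0.45 * 0.78^6 ≈ -0.45 * 0.2252 ≈ -0.1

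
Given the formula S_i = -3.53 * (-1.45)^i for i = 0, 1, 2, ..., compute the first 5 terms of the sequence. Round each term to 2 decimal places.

This is a geometric sequence.
i=0: S_0 = -3.53 * (-1.45)^0 = -3.53
i=1: S_1 = -3.53 * (-1.45)^1 ≈ 5.12
i=2: S_2 = -3.53 * (-1.45)^2 ≈ -7.42
i=3: S_3 = -3.53 * (-1.45)^3 ≈ 10.76
i=4: S_4 = -3.53 * (-1.45)^4 ≈ -15.6
The first 5 terms are: [-3.53, 5.12, -7.42, 10.76, -15.6]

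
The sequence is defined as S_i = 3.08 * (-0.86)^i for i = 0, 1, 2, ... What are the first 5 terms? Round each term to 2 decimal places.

This is a geometric sequence.
i=0: S_0 = 3.08 * (-0.86)^0 = 3.08
i=1: S_1 = 3.08 * (-0.86)^1 ≈ -2.65
i=2: S_2 = 3.08 * (-0.86)^2 ≈ 2.28
i=3: S_3 = 3.08 * (-0.86)^3 ≈ -1.96
i=4: S_4 = 3.08 * (-0.86)^4 ≈ 1.68
The first 5 terms are: [3.08, -2.65, 2.28, -1.96, 1.68]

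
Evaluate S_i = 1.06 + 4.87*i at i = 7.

S_7 = 1.06 + 4.87*7 = 1.06 + 34.09 = 35.15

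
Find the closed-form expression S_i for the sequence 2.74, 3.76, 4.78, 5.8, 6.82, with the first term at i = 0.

Check differences: 3.76 - 2.74 = 1.02
4.78 - 3.76 = 1.02
Common difference d = 1.02.
First term a = 2.74.
Formula: S_i = 2.74 + 1.02*i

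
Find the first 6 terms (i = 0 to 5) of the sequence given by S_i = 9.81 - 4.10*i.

This is an arithmetic sequence.
i=0: S_0 = 9.81 + -4.1*0 = 9.81
i=1: S_1 = 9.81 + -4.1*1 = 5.71
i=2: S_2 = 9.81 + -4.1*2 = 1.61
i=3: S_3 = 9.81 + -4.1*3 = -2.49
i=4: S_4 = 9.81 + -4.1*4 = -6.59
i=5: S_5 = 9.81 + -4.1*5 = -10.69
The first 6 terms are: [9.81, 5.71, 1.61, -2.49, -6.59, -10.69]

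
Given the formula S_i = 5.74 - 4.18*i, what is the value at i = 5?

S_5 = 5.74 + -4.18*5 = 5.74 + -20.9 = -15.16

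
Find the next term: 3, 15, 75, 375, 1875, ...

Ratios: 15 / 3 = 5.0
This is a geometric sequence with common ratio r = 5.
Next term = 1875 * 5 = 9375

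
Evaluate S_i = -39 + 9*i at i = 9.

S_9 = -39 + 9*9 = -39 + 81 = 42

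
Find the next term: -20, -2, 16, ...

Differences: -2 - -20 = 18
This is an arithmetic sequence with common difference d = 18.
Next term = 16 + 18 = 34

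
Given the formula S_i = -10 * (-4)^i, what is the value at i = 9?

S_9 = -10 * (-4)^9 = -10 * -262144 = 2621440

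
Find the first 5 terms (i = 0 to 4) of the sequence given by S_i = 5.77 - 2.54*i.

This is an arithmetic sequence.
i=0: S_0 = 5.77 + -2.54*0 = 5.77
i=1: S_1 = 5.77 + -2.54*1 = 3.23
i=2: S_2 = 5.77 + -2.54*2 = 0.69
i=3: S_3 = 5.77 + -2.54*3 = -1.85
i=4: S_4 = 5.77 + -2.54*4 = -4.39
The first 5 terms are: [5.77, 3.23, 0.69, -1.85, -4.39]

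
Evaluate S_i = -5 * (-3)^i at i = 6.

S_6 = -5 * (-3)^6 = -5 * 729 = -3645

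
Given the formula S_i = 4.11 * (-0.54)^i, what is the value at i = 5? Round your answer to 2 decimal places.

S_5 = 4.11 * (-0.54)^5 ≈ 4.11 * -0.0459 ≈ -0.19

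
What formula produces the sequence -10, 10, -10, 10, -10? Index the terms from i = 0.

Check ratios: 10 / -10 = -1.0
Common ratio r = -1.
First term a = -10.
Formula: S_i = -10 * (-1)^i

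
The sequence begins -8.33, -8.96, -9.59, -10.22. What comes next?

Differences: -8.96 - -8.33 = -0.63
This is an arithmetic sequence with common difference d = -0.63.
Next term = -10.22 + -0.63 = -10.85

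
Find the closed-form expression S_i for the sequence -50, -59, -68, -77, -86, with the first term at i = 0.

Check differences: -59 - -50 = -9
-68 - -59 = -9
Common difference d = -9.
First term a = -50.
Formula: S_i = -50 - 9*i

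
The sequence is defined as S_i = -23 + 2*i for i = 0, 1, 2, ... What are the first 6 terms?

This is an arithmetic sequence.
i=0: S_0 = -23 + 2*0 = -23
i=1: S_1 = -23 + 2*1 = -21
i=2: S_2 = -23 + 2*2 = -19
i=3: S_3 = -23 + 2*3 = -17
i=4: S_4 = -23 + 2*4 = -15
i=5: S_5 = -23 + 2*5 = -13
The first 6 terms are: [-23, -21, -19, -17, -15, -13]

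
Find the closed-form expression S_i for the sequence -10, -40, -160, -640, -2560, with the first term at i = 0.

Check ratios: -40 / -10 = 4.0
Common ratio r = 4.
First term a = -10.
Formula: S_i = -10 * 4^i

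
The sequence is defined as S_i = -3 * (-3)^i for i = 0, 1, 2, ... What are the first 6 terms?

This is a geometric sequence.
i=0: S_0 = -3 * (-3)^0 = -3
i=1: S_1 = -3 * (-3)^1 = 9
i=2: S_2 = -3 * (-3)^2 = -27
i=3: S_3 = -3 * (-3)^3 = 81
i=4: S_4 = -3 * (-3)^4 = -243
i=5: S_5 = -3 * (-3)^5 = 729
The first 6 terms are: [-3, 9, -27, 81, -243, 729]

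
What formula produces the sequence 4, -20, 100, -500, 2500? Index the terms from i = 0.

Check ratios: -20 / 4 = -5.0
Common ratio r = -5.
First term a = 4.
Formula: S_i = 4 * (-5)^i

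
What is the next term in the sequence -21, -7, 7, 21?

Differences: -7 - -21 = 14
This is an arithmetic sequence with common difference d = 14.
Next term = 21 + 14 = 35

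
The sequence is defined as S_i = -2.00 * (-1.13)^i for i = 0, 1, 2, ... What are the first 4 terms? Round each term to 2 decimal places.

This is a geometric sequence.
i=0: S_0 = -2.0 * (-1.13)^0 = -2.0
i=1: S_1 = -2.0 * (-1.13)^1 = 2.26
i=2: S_2 = -2.0 * (-1.13)^2 ≈ -2.55
i=3: S_3 = -2.0 * (-1.13)^3 ≈ 2.89
The first 4 terms are: [-2.0, 2.26, -2.55, 2.89]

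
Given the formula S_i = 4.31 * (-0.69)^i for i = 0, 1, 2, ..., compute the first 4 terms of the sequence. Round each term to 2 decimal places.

This is a geometric sequence.
i=0: S_0 = 4.31 * (-0.69)^0 = 4.31
i=1: S_1 = 4.31 * (-0.69)^1 ≈ -2.97
i=2: S_2 = 4.31 * (-0.69)^2 ≈ 2.05
i=3: S_3 = 4.31 * (-0.69)^3 ≈ -1.42
The first 4 terms are: [4.31, -2.97, 2.05, -1.42]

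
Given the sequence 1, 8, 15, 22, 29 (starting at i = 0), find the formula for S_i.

Check differences: 8 - 1 = 7
15 - 8 = 7
Common difference d = 7.
First term a = 1.
Formula: S_i = 1 + 7*i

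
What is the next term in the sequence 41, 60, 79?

Differences: 60 - 41 = 19
This is an arithmetic sequence with common difference d = 19.
Next term = 79 + 19 = 98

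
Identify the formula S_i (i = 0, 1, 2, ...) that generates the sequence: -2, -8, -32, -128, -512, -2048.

Check ratios: -8 / -2 = 4.0
Common ratio r = 4.
First term a = -2.
Formula: S_i = -2 * 4^i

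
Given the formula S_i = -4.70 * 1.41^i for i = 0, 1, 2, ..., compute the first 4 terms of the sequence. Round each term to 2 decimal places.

This is a geometric sequence.
i=0: S_0 = -4.7 * 1.41^0 = -4.7
i=1: S_1 = -4.7 * 1.41^1 ≈ -6.63
i=2: S_2 = -4.7 * 1.41^2 ≈ -9.34
i=3: S_3 = -4.7 * 1.41^3 ≈ -13.18
The first 4 terms are: [-4.7, -6.63, -9.34, -13.18]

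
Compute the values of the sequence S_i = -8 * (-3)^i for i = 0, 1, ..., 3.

This is a geometric sequence.
i=0: S_0 = -8 * (-3)^0 = -8
i=1: S_1 = -8 * (-3)^1 = 24
i=2: S_2 = -8 * (-3)^2 = -72
i=3: S_3 = -8 * (-3)^3 = 216
The first 4 terms are: [-8, 24, -72, 216]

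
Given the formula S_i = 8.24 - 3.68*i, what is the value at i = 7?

S_7 = 8.24 + -3.68*7 = 8.24 + -25.76 = -17.52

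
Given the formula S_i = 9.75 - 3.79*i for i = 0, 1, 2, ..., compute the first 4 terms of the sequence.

This is an arithmetic sequence.
i=0: S_0 = 9.75 + -3.79*0 = 9.75
i=1: S_1 = 9.75 + -3.79*1 = 5.96
i=2: S_2 = 9.75 + -3.79*2 = 2.17
i=3: S_3 = 9.75 + -3.79*3 = -1.62
The first 4 terms are: [9.75, 5.96, 2.17, -1.62]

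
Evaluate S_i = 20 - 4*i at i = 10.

S_10 = 20 + -4*10 = 20 + -40 = -20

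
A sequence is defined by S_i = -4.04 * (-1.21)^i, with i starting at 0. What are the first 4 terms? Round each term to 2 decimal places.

This is a geometric sequence.
i=0: S_0 = -4.04 * (-1.21)^0 = -4.04
i=1: S_1 = -4.04 * (-1.21)^1 ≈ 4.89
i=2: S_2 = -4.04 * (-1.21)^2 ≈ -5.91
i=3: S_3 = -4.04 * (-1.21)^3 ≈ 7.16
The first 4 terms are: [-4.04, 4.89, -5.91, 7.16]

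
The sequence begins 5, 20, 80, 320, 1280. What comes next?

Ratios: 20 / 5 = 4.0
This is a geometric sequence with common ratio r = 4.
Next term = 1280 * 4 = 5120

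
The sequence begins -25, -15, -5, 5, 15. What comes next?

Differences: -15 - -25 = 10
This is an arithmetic sequence with common difference d = 10.
Next term = 15 + 10 = 25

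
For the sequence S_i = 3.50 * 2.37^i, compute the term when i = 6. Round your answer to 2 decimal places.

S_6 = 3.5 * 2.37^6 ≈ 3.5 * 177.2108 ≈ 620.24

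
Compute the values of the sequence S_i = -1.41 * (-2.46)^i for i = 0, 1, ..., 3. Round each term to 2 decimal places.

This is a geometric sequence.
i=0: S_0 = -1.41 * (-2.46)^0 = -1.41
i=1: S_1 = -1.41 * (-2.46)^1 ≈ 3.47
i=2: S_2 = -1.41 * (-2.46)^2 ≈ -8.53
i=3: S_3 = -1.41 * (-2.46)^3 ≈ 20.99
The first 4 terms are: [-1.41, 3.47, -8.53, 20.99]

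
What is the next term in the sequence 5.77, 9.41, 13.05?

Differences: 9.41 - 5.77 = 3.64
This is an arithmetic sequence with common difference d = 3.64.
Next term = 13.05 + 3.64 = 16.69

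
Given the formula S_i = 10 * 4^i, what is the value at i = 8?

S_8 = 10 * 4^8 = 10 * 65536 = 655360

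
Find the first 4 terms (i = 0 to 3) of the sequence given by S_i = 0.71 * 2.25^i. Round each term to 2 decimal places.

This is a geometric sequence.
i=0: S_0 = 0.71 * 2.25^0 = 0.71
i=1: S_1 = 0.71 * 2.25^1 ≈ 1.6
i=2: S_2 = 0.71 * 2.25^2 ≈ 3.59
i=3: S_3 = 0.71 * 2.25^3 ≈ 8.09
The first 4 terms are: [0.71, 1.6, 3.59, 8.09]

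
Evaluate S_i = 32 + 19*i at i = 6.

S_6 = 32 + 19*6 = 32 + 114 = 146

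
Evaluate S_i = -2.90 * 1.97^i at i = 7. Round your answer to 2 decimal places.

S_7 = -2.9 * 1.97^7 ≈ -2.9 * 115.1499 ≈ -333.93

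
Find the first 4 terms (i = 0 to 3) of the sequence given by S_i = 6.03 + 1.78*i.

This is an arithmetic sequence.
i=0: S_0 = 6.03 + 1.78*0 = 6.03
i=1: S_1 = 6.03 + 1.78*1 = 7.81
i=2: S_2 = 6.03 + 1.78*2 = 9.59
i=3: S_3 = 6.03 + 1.78*3 = 11.37
The first 4 terms are: [6.03, 7.81, 9.59, 11.37]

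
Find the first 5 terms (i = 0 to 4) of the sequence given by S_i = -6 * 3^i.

This is a geometric sequence.
i=0: S_0 = -6 * 3^0 = -6
i=1: S_1 = -6 * 3^1 = -18
i=2: S_2 = -6 * 3^2 = -54
i=3: S_3 = -6 * 3^3 = -162
i=4: S_4 = -6 * 3^4 = -486
The first 5 terms are: [-6, -18, -54, -162, -486]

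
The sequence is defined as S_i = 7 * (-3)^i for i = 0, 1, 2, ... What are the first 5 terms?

This is a geometric sequence.
i=0: S_0 = 7 * (-3)^0 = 7
i=1: S_1 = 7 * (-3)^1 = -21
i=2: S_2 = 7 * (-3)^2 = 63
i=3: S_3 = 7 * (-3)^3 = -189
i=4: S_4 = 7 * (-3)^4 = 567
The first 5 terms are: [7, -21, 63, -189, 567]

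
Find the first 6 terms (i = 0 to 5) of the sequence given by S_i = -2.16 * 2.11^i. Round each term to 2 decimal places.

This is a geometric sequence.
i=0: S_0 = -2.16 * 2.11^0 = -2.16
i=1: S_1 = -2.16 * 2.11^1 ≈ -4.56
i=2: S_2 = -2.16 * 2.11^2 ≈ -9.62
i=3: S_3 = -2.16 * 2.11^3 ≈ -20.29
i=4: S_4 = -2.16 * 2.11^4 ≈ -42.81
i=5: S_5 = -2.16 * 2.11^5 ≈ -90.34
The first 6 terms are: [-2.16, -4.56, -9.62, -20.29, -42.81, -90.34]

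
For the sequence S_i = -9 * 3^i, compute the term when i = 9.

S_9 = -9 * 3^9 = -9 * 19683 = -177147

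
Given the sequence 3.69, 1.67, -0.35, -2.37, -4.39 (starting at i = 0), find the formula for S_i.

Check differences: 1.67 - 3.69 = -2.02
-0.35 - 1.67 = -2.02
Common difference d = -2.02.
First term a = 3.69.
Formula: S_i = 3.69 - 2.02*i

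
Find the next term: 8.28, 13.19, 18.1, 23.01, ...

Differences: 13.19 - 8.28 = 4.91
This is an arithmetic sequence with common difference d = 4.91.
Next term = 23.01 + 4.91 = 27.92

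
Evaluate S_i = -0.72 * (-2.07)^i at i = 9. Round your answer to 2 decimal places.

S_9 = -0.72 * (-2.07)^9 ≈ -0.72 * -697.8034 ≈ 502.42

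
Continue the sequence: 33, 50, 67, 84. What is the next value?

Differences: 50 - 33 = 17
This is an arithmetic sequence with common difference d = 17.
Next term = 84 + 17 = 101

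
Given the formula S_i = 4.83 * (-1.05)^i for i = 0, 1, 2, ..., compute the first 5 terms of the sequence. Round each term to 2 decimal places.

This is a geometric sequence.
i=0: S_0 = 4.83 * (-1.05)^0 = 4.83
i=1: S_1 = 4.83 * (-1.05)^1 ≈ -5.07
i=2: S_2 = 4.83 * (-1.05)^2 ≈ 5.33
i=3: S_3 = 4.83 * (-1.05)^3 ≈ -5.59
i=4: S_4 = 4.83 * (-1.05)^4 ≈ 5.87
The first 5 terms are: [4.83, -5.07, 5.33, -5.59, 5.87]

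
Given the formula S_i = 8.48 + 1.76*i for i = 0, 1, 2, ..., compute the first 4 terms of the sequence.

This is an arithmetic sequence.
i=0: S_0 = 8.48 + 1.76*0 = 8.48
i=1: S_1 = 8.48 + 1.76*1 = 10.24
i=2: S_2 = 8.48 + 1.76*2 = 12.0
i=3: S_3 = 8.48 + 1.76*3 = 13.76
The first 4 terms are: [8.48, 10.24, 12.0, 13.76]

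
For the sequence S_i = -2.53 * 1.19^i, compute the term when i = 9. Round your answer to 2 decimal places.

S_9 = -2.53 * 1.19^9 ≈ -2.53 * 4.7854 ≈ -12.11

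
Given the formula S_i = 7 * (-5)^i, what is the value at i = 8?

S_8 = 7 * (-5)^8 = 7 * 390625 = 2734375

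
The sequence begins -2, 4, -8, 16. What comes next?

Ratios: 4 / -2 = -2.0
This is a geometric sequence with common ratio r = -2.
Next term = 16 * -2 = -32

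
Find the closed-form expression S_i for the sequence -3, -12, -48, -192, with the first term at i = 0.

Check ratios: -12 / -3 = 4.0
Common ratio r = 4.
First term a = -3.
Formula: S_i = -3 * 4^i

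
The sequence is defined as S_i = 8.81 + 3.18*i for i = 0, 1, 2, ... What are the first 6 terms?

This is an arithmetic sequence.
i=0: S_0 = 8.81 + 3.18*0 = 8.81
i=1: S_1 = 8.81 + 3.18*1 = 11.99
i=2: S_2 = 8.81 + 3.18*2 = 15.17
i=3: S_3 = 8.81 + 3.18*3 = 18.35
i=4: S_4 = 8.81 + 3.18*4 = 21.53
i=5: S_5 = 8.81 + 3.18*5 = 24.71
The first 6 terms are: [8.81, 11.99, 15.17, 18.35, 21.53, 24.71]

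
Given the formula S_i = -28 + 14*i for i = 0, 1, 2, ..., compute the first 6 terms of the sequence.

This is an arithmetic sequence.
i=0: S_0 = -28 + 14*0 = -28
i=1: S_1 = -28 + 14*1 = -14
i=2: S_2 = -28 + 14*2 = 0
i=3: S_3 = -28 + 14*3 = 14
i=4: S_4 = -28 + 14*4 = 28
i=5: S_5 = -28 + 14*5 = 42
The first 6 terms are: [-28, -14, 0, 14, 28, 42]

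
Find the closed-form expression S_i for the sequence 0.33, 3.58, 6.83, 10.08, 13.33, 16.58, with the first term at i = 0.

Check differences: 3.58 - 0.33 = 3.25
6.83 - 3.58 = 3.25
Common difference d = 3.25.
First term a = 0.33.
Formula: S_i = 0.33 + 3.25*i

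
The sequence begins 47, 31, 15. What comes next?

Differences: 31 - 47 = -16
This is an arithmetic sequence with common difference d = -16.
Next term = 15 + -16 = -1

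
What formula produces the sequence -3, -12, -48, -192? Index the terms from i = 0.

Check ratios: -12 / -3 = 4.0
Common ratio r = 4.
First term a = -3.
Formula: S_i = -3 * 4^i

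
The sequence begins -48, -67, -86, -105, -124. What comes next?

Differences: -67 - -48 = -19
This is an arithmetic sequence with common difference d = -19.
Next term = -124 + -19 = -143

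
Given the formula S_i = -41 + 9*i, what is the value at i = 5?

S_5 = -41 + 9*5 = -41 + 45 = 4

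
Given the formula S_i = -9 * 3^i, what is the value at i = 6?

S_6 = -9 * 3^6 = -9 * 729 = -6561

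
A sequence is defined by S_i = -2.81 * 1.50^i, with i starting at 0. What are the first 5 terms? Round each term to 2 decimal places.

This is a geometric sequence.
i=0: S_0 = -2.81 * 1.5^0 = -2.81
i=1: S_1 = -2.81 * 1.5^1 ≈ -4.22
i=2: S_2 = -2.81 * 1.5^2 ≈ -6.32
i=3: S_3 = -2.81 * 1.5^3 ≈ -9.48
i=4: S_4 = -2.81 * 1.5^4 ≈ -14.23
The first 5 terms are: [-2.81, -4.22, -6.32, -9.48, -14.23]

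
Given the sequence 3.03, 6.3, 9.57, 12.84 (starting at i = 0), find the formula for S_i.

Check differences: 6.3 - 3.03 = 3.27
9.57 - 6.3 = 3.27
Common difference d = 3.27.
First term a = 3.03.
Formula: S_i = 3.03 + 3.27*i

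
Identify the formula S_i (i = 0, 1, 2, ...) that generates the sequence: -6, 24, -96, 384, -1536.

Check ratios: 24 / -6 = -4.0
Common ratio r = -4.
First term a = -6.
Formula: S_i = -6 * (-4)^i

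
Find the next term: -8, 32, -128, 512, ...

Ratios: 32 / -8 = -4.0
This is a geometric sequence with common ratio r = -4.
Next term = 512 * -4 = -2048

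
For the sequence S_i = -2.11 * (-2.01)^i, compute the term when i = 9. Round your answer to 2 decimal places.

S_9 = -2.11 * (-2.01)^9 ≈ -2.11 * -535.5062 ≈ 1129.92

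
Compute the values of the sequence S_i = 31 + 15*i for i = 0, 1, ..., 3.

This is an arithmetic sequence.
i=0: S_0 = 31 + 15*0 = 31
i=1: S_1 = 31 + 15*1 = 46
i=2: S_2 = 31 + 15*2 = 61
i=3: S_3 = 31 + 15*3 = 76
The first 4 terms are: [31, 46, 61, 76]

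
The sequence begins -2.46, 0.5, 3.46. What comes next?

Differences: 0.5 - -2.46 = 2.96
This is an arithmetic sequence with common difference d = 2.96.
Next term = 3.46 + 2.96 = 6.42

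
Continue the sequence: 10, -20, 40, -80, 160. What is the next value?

Ratios: -20 / 10 = -2.0
This is a geometric sequence with common ratio r = -2.
Next term = 160 * -2 = -320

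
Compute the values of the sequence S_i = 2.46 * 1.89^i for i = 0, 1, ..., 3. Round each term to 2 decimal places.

This is a geometric sequence.
i=0: S_0 = 2.46 * 1.89^0 = 2.46
i=1: S_1 = 2.46 * 1.89^1 ≈ 4.65
i=2: S_2 = 2.46 * 1.89^2 ≈ 8.79
i=3: S_3 = 2.46 * 1.89^3 ≈ 16.61
The first 4 terms are: [2.46, 4.65, 8.79, 16.61]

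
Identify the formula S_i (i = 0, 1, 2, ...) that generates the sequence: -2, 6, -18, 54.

Check ratios: 6 / -2 = -3.0
Common ratio r = -3.
First term a = -2.
Formula: S_i = -2 * (-3)^i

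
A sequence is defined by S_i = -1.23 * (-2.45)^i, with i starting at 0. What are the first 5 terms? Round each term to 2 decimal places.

This is a geometric sequence.
i=0: S_0 = -1.23 * (-2.45)^0 = -1.23
i=1: S_1 = -1.23 * (-2.45)^1 ≈ 3.01
i=2: S_2 = -1.23 * (-2.45)^2 ≈ -7.38
i=3: S_3 = -1.23 * (-2.45)^3 ≈ 18.09
i=4: S_4 = -1.23 * (-2.45)^4 ≈ -44.32
The first 5 terms are: [-1.23, 3.01, -7.38, 18.09, -44.32]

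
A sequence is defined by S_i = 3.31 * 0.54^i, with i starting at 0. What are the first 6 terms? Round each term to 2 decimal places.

This is a geometric sequence.
i=0: S_0 = 3.31 * 0.54^0 = 3.31
i=1: S_1 = 3.31 * 0.54^1 ≈ 1.79
i=2: S_2 = 3.31 * 0.54^2 ≈ 0.97
i=3: S_3 = 3.31 * 0.54^3 ≈ 0.52
i=4: S_4 = 3.31 * 0.54^4 ≈ 0.28
i=5: S_5 = 3.31 * 0.54^5 ≈ 0.15
The first 6 terms are: [3.31, 1.79, 0.97, 0.52, 0.28, 0.15]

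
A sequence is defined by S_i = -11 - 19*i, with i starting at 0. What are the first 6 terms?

This is an arithmetic sequence.
i=0: S_0 = -11 + -19*0 = -11
i=1: S_1 = -11 + -19*1 = -30
i=2: S_2 = -11 + -19*2 = -49
i=3: S_3 = -11 + -19*3 = -68
i=4: S_4 = -11 + -19*4 = -87
i=5: S_5 = -11 + -19*5 = -106
The first 6 terms are: [-11, -30, -49, -68, -87, -106]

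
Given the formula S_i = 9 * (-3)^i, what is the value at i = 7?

S_7 = 9 * (-3)^7 = 9 * -2187 = -19683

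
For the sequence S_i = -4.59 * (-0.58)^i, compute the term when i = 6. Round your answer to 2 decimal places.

S_6 = -4.59 * (-0.58)^6 ≈ -4.59 * 0.0381 ≈ -0.17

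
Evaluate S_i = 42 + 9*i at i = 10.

S_10 = 42 + 9*10 = 42 + 90 = 132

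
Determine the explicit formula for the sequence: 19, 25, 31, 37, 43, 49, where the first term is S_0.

Check differences: 25 - 19 = 6
31 - 25 = 6
Common difference d = 6.
First term a = 19.
Formula: S_i = 19 + 6*i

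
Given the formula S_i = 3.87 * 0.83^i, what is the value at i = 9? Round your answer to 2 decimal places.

S_9 = 3.87 * 0.83^9 ≈ 3.87 * 0.1869 ≈ 0.72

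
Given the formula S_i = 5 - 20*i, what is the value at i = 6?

S_6 = 5 + -20*6 = 5 + -120 = -115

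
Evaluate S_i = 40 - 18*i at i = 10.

S_10 = 40 + -18*10 = 40 + -180 = -140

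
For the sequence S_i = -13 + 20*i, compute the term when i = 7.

S_7 = -13 + 20*7 = -13 + 140 = 127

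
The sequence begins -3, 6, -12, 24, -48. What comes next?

Ratios: 6 / -3 = -2.0
This is a geometric sequence with common ratio r = -2.
Next term = -48 * -2 = 96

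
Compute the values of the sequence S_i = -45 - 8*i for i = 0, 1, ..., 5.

This is an arithmetic sequence.
i=0: S_0 = -45 + -8*0 = -45
i=1: S_1 = -45 + -8*1 = -53
i=2: S_2 = -45 + -8*2 = -61
i=3: S_3 = -45 + -8*3 = -69
i=4: S_4 = -45 + -8*4 = -77
i=5: S_5 = -45 + -8*5 = -85
The first 6 terms are: [-45, -53, -61, -69, -77, -85]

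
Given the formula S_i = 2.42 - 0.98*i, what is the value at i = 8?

S_8 = 2.42 + -0.98*8 = 2.42 + -7.84 = -5.42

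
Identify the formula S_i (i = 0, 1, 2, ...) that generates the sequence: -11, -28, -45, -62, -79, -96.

Check differences: -28 - -11 = -17
-45 - -28 = -17
Common difference d = -17.
First term a = -11.
Formula: S_i = -11 - 17*i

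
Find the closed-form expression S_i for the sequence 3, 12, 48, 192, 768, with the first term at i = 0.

Check ratios: 12 / 3 = 4.0
Common ratio r = 4.
First term a = 3.
Formula: S_i = 3 * 4^i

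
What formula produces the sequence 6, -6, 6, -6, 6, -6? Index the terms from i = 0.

Check ratios: -6 / 6 = -1.0
Common ratio r = -1.
First term a = 6.
Formula: S_i = 6 * (-1)^i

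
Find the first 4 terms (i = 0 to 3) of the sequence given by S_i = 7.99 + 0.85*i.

This is an arithmetic sequence.
i=0: S_0 = 7.99 + 0.85*0 = 7.99
i=1: S_1 = 7.99 + 0.85*1 = 8.84
i=2: S_2 = 7.99 + 0.85*2 = 9.69
i=3: S_3 = 7.99 + 0.85*3 = 10.54
The first 4 terms are: [7.99, 8.84, 9.69, 10.54]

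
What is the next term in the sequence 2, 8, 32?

Ratios: 8 / 2 = 4.0
This is a geometric sequence with common ratio r = 4.
Next term = 32 * 4 = 128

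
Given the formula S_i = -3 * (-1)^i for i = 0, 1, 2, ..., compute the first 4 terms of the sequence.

This is a geometric sequence.
i=0: S_0 = -3 * (-1)^0 = -3
i=1: S_1 = -3 * (-1)^1 = 3
i=2: S_2 = -3 * (-1)^2 = -3
i=3: S_3 = -3 * (-1)^3 = 3
The first 4 terms are: [-3, 3, -3, 3]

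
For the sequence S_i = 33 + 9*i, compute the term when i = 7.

S_7 = 33 + 9*7 = 33 + 63 = 96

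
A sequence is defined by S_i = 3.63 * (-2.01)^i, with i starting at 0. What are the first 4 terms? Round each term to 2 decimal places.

This is a geometric sequence.
i=0: S_0 = 3.63 * (-2.01)^0 = 3.63
i=1: S_1 = 3.63 * (-2.01)^1 ≈ -7.3
i=2: S_2 = 3.63 * (-2.01)^2 ≈ 14.67
i=3: S_3 = 3.63 * (-2.01)^3 ≈ -29.48
The first 4 terms are: [3.63, -7.3, 14.67, -29.48]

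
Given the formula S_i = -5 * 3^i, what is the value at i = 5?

S_5 = -5 * 3^5 = -5 * 243 = -1215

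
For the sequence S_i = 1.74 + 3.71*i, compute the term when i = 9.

S_9 = 1.74 + 3.71*9 = 1.74 + 33.39 = 35.13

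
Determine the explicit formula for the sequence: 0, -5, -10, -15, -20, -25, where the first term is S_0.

Check differences: -5 - 0 = -5
-10 - -5 = -5
Common difference d = -5.
First term a = 0.
Formula: S_i = 0 - 5*i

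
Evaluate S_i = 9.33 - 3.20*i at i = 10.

S_10 = 9.33 + -3.2*10 = 9.33 + -32.0 = -22.67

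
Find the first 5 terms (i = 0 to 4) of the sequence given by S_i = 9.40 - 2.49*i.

This is an arithmetic sequence.
i=0: S_0 = 9.4 + -2.49*0 = 9.4
i=1: S_1 = 9.4 + -2.49*1 = 6.91
i=2: S_2 = 9.4 + -2.49*2 = 4.42
i=3: S_3 = 9.4 + -2.49*3 = 1.93
i=4: S_4 = 9.4 + -2.49*4 = -0.56
The first 5 terms are: [9.4, 6.91, 4.42, 1.93, -0.56]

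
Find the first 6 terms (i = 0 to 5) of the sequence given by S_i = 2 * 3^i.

This is a geometric sequence.
i=0: S_0 = 2 * 3^0 = 2
i=1: S_1 = 2 * 3^1 = 6
i=2: S_2 = 2 * 3^2 = 18
i=3: S_3 = 2 * 3^3 = 54
i=4: S_4 = 2 * 3^4 = 162
i=5: S_5 = 2 * 3^5 = 486
The first 6 terms are: [2, 6, 18, 54, 162, 486]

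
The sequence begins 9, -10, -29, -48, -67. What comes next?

Differences: -10 - 9 = -19
This is an arithmetic sequence with common difference d = -19.
Next term = -67 + -19 = -86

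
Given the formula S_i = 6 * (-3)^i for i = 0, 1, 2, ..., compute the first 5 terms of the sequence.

This is a geometric sequence.
i=0: S_0 = 6 * (-3)^0 = 6
i=1: S_1 = 6 * (-3)^1 = -18
i=2: S_2 = 6 * (-3)^2 = 54
i=3: S_3 = 6 * (-3)^3 = -162
i=4: S_4 = 6 * (-3)^4 = 486
The first 5 terms are: [6, -18, 54, -162, 486]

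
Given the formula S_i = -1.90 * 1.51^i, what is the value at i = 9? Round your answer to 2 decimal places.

S_9 = -1.9 * 1.51^9 ≈ -1.9 * 40.8124 ≈ -77.54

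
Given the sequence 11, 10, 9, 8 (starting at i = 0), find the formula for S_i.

Check differences: 10 - 11 = -1
9 - 10 = -1
Common difference d = -1.
First term a = 11.
Formula: S_i = 11 - 1*i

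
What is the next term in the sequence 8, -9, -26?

Differences: -9 - 8 = -17
This is an arithmetic sequence with common difference d = -17.
Next term = -26 + -17 = -43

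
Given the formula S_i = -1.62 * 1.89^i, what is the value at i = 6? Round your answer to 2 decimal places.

S_6 = -1.62 * 1.89^6 ≈ -1.62 * 45.5796 ≈ -73.84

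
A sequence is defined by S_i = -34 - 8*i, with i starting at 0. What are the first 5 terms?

This is an arithmetic sequence.
i=0: S_0 = -34 + -8*0 = -34
i=1: S_1 = -34 + -8*1 = -42
i=2: S_2 = -34 + -8*2 = -50
i=3: S_3 = -34 + -8*3 = -58
i=4: S_4 = -34 + -8*4 = -66
The first 5 terms are: [-34, -42, -50, -58, -66]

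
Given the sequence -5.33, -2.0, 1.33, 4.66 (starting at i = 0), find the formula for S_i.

Check differences: -2.0 - -5.33 = 3.33
1.33 - -2.0 = 3.33
Common difference d = 3.33.
First term a = -5.33.
Formula: S_i = -5.33 + 3.33*i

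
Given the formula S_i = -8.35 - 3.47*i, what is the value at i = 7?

S_7 = -8.35 + -3.47*7 = -8.35 + -24.29 = -32.64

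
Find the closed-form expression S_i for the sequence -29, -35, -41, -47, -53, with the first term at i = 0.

Check differences: -35 - -29 = -6
-41 - -35 = -6
Common difference d = -6.
First term a = -29.
Formula: S_i = -29 - 6*i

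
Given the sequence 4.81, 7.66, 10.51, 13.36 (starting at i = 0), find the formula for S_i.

Check differences: 7.66 - 4.81 = 2.85
10.51 - 7.66 = 2.85
Common difference d = 2.85.
First term a = 4.81.
Formula: S_i = 4.81 + 2.85*i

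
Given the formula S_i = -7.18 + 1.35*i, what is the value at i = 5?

S_5 = -7.18 + 1.35*5 = -7.18 + 6.75 = -0.43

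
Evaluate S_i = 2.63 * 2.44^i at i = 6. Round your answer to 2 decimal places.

S_6 = 2.63 * 2.44^6 ≈ 2.63 * 211.0275 ≈ 555.0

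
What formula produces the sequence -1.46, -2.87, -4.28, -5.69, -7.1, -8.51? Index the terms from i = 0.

Check differences: -2.87 - -1.46 = -1.41
-4.28 - -2.87 = -1.41
Common difference d = -1.41.
First term a = -1.46.
Formula: S_i = -1.46 - 1.41*i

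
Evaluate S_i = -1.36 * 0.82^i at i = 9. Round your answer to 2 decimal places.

S_9 = -1.36 * 0.82^9 ≈ -1.36 * 0.1676 ≈ -0.23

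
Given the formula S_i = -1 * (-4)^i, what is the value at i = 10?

S_10 = -1 * (-4)^10 = -1 * 1048576 = -1048576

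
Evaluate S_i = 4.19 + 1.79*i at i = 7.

S_7 = 4.19 + 1.79*7 = 4.19 + 12.53 = 16.72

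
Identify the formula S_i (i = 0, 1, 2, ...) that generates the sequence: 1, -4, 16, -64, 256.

Check ratios: -4 / 1 = -4.0
Common ratio r = -4.
First term a = 1.
Formula: S_i = 1 * (-4)^i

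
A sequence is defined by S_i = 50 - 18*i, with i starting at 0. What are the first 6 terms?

This is an arithmetic sequence.
i=0: S_0 = 50 + -18*0 = 50
i=1: S_1 = 50 + -18*1 = 32
i=2: S_2 = 50 + -18*2 = 14
i=3: S_3 = 50 + -18*3 = -4
i=4: S_4 = 50 + -18*4 = -22
i=5: S_5 = 50 + -18*5 = -40
The first 6 terms are: [50, 32, 14, -4, -22, -40]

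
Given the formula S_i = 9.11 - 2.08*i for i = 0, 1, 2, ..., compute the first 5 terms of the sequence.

This is an arithmetic sequence.
i=0: S_0 = 9.11 + -2.08*0 = 9.11
i=1: S_1 = 9.11 + -2.08*1 = 7.03
i=2: S_2 = 9.11 + -2.08*2 = 4.95
i=3: S_3 = 9.11 + -2.08*3 = 2.87
i=4: S_4 = 9.11 + -2.08*4 = 0.79
The first 5 terms are: [9.11, 7.03, 4.95, 2.87, 0.79]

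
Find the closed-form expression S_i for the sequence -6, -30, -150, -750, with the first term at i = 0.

Check ratios: -30 / -6 = 5.0
Common ratio r = 5.
First term a = -6.
Formula: S_i = -6 * 5^i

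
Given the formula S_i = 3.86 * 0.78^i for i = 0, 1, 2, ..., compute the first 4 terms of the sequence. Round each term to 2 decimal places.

This is a geometric sequence.
i=0: S_0 = 3.86 * 0.78^0 = 3.86
i=1: S_1 = 3.86 * 0.78^1 ≈ 3.01
i=2: S_2 = 3.86 * 0.78^2 ≈ 2.35
i=3: S_3 = 3.86 * 0.78^3 ≈ 1.83
The first 4 terms are: [3.86, 3.01, 2.35, 1.83]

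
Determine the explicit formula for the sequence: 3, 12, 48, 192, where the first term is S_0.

Check ratios: 12 / 3 = 4.0
Common ratio r = 4.
First term a = 3.
Formula: S_i = 3 * 4^i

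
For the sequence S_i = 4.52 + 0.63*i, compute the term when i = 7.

S_7 = 4.52 + 0.63*7 = 4.52 + 4.41 = 8.93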